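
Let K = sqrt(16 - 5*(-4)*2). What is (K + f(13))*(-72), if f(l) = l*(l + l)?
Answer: -24336 - 144*sqrt(14) ≈ -24875.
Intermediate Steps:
f(l) = 2*l**2 (f(l) = l*(2*l) = 2*l**2)
K = 2*sqrt(14) (K = sqrt(16 + 20*2) = sqrt(16 + 40) = sqrt(56) = 2*sqrt(14) ≈ 7.4833)
(K + f(13))*(-72) = (2*sqrt(14) + 2*13**2)*(-72) = (2*sqrt(14) + 2*169)*(-72) = (2*sqrt(14) + 338)*(-72) = (338 + 2*sqrt(14))*(-72) = -24336 - 144*sqrt(14)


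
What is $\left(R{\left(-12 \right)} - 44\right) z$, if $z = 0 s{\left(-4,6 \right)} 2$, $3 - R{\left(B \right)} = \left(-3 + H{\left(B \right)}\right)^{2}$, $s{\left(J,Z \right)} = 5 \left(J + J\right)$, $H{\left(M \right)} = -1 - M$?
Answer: $0$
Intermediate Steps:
$s{\left(J,Z \right)} = 10 J$ ($s{\left(J,Z \right)} = 5 \cdot 2 J = 10 J$)
$R{\left(B \right)} = 3 - \left(-4 - B\right)^{2}$ ($R{\left(B \right)} = 3 - \left(-3 - \left(1 + B\right)\right)^{2} = 3 - \left(-4 - B\right)^{2}$)
$z = 0$ ($z = 0 \cdot 10 \left(-4\right) 2 = 0 \left(-40\right) 2 = 0 \cdot 2 = 0$)
$\left(R{\left(-12 \right)} - 44\right) z = \left(\left(3 - \left(4 - 12\right)^{2}\right) - 44\right) 0 = \left(\left(3 - \left(-8\right)^{2}\right) - 44\right) 0 = \left(\left(3 - 64\right) - 44\right) 0 = \left(-61 - 44\right) 0 = \left(-105\right) 0 = 0$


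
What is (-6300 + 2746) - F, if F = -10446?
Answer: 6892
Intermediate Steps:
(-6300 + 2746) - F = (-6300 + 2746) - 1*(-10446) = -3554 + 10446 = 6892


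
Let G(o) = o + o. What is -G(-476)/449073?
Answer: 952/449073 ≈ 0.0021199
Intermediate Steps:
G(o) = 2*o
-G(-476)/449073 = -2*(-476)/449073 = -(-952)/449073 = -1*(-952/449073) = 952/449073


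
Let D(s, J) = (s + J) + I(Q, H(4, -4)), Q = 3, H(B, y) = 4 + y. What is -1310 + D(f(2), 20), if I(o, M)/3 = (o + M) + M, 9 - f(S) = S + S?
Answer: -1276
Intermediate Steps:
f(S) = 9 - 2*S (f(S) = 9 - (S + S) = 9 - 2*S)
I(o, M) = 3*o + 6*M (I(o, M) = 3*((o + M) + M) = 3*((M + o) + M) = 3*(o + 2*M) = 3*o + 6*M)
D(s, J) = 9 + J + s (D(s, J) = (s + J) + (3*3 + 6*(4 - 4)) = (J + s) + (9 + 6*0) = (J + s) + (9 + 0) = (J + s) + 9 = 9 + J + s)
-1310 + D(f(2), 20) = -1310 + (9 + 20 + (9 - 2*2)) = -1310 + (9 + 20 + (9 - 4)) = -1310 + (9 + 20 + 5) = -1310 + 34 = -1276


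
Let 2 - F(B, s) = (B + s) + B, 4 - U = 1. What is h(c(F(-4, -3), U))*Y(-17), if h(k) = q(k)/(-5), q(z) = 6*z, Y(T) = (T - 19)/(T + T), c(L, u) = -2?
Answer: 216/85 ≈ 2.5412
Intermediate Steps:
U = 3 (U = 4 - 1*1 = 4 - 1 = 3)
F(B, s) = 2 - s - 2*B (F(B, s) = 2 - ((B + s) + B) = 2 - (s + 2*B) = 2 + (-s - 2*B) = 2 - s - 2*B)
Y(T) = (-19 + T)/(2*T) (Y(T) = (-19 + T)/((2*T)) = (-19 + T)*(1/(2*T)) = (-19 + T)/(2*T))
h(k) = -6*k/5 (h(k) = (6*k)/(-5) = (6*k)*(-1/5) = -6*k/5)
h(c(F(-4, -3), U))*Y(-17) = (-6/5*(-2))*((1/2)*(-19 - 17)/(-17)) = 12*((1/2)*(-1/17)*(-36))/5 = (12/5)*(18/17) = 216/85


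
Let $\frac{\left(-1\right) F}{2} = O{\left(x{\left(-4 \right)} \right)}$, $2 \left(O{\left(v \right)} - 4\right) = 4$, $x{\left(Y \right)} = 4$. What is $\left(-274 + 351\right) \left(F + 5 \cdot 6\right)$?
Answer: $1386$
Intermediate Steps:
$O{\left(v \right)} = 6$ ($O{\left(v \right)} = 4 + \frac{1}{2} \cdot 4 = 4 + 2 = 6$)
$F = -12$ ($F = \left(-2\right) 6 = -12$)
$\left(-274 + 351\right) \left(F + 5 \cdot 6\right) = \left(-274 + 351\right) \left(-12 + 5 \cdot 6\right) = 77 \left(-12 + 30\right) = 77 \cdot 18 = 1386$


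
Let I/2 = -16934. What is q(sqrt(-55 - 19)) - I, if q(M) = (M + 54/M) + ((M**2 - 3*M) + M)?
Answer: 33794 - 64*I*sqrt(74)/37 ≈ 33794.0 - 14.88*I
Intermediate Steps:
I = -33868 (I = 2*(-16934) = -33868)
q(M) = M**2 - M + 54/M (q(M) = (M + 54/M) + (M**2 - 2*M) = M**2 - M + 54/M)
q(sqrt(-55 - 19)) - I = ((sqrt(-55 - 19))**2 - sqrt(-55 - 19) + 54/(sqrt(-55 - 19))) - 1*(-33868) = ((sqrt(-74))**2 - sqrt(-74) + 54/(sqrt(-74))) + 33868 = ((I*sqrt(74))**2 - I*sqrt(74) + 54/((I*sqrt(74)))) + 33868 = (-74 - I*sqrt(74) + 54*(-I*sqrt(74)/74)) + 33868 = (-74 - I*sqrt(74) - 27*I*sqrt(74)/37) + 33868 = (-74 - 64*I*sqrt(74)/37) + 33868 = 33794 - 64*I*sqrt(74)/37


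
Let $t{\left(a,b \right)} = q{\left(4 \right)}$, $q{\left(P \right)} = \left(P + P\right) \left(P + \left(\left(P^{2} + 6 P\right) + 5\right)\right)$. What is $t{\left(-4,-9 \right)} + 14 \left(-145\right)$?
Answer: $-1638$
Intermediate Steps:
$q{\left(P \right)} = 2 P \left(5 + P^{2} + 7 P\right)$ ($q{\left(P \right)} = 2 P \left(P + \left(5 + P^{2} + 6 P\right)\right) = 2 P \left(5 + P^{2} + 7 P\right)$)
$t{\left(a,b \right)} = 392$ ($t{\left(a,b \right)} = 2 \cdot 4 \left(5 + 4^{2} + 7 \cdot 4\right) = 2 \cdot 4 \left(5 + 16 + 28\right) = 2 \cdot 4 \cdot 49 = 392$)
$t{\left(-4,-9 \right)} + 14 \left(-145\right) = 392 + 14 \left(-145\right) = 392 - 2030 = -1638$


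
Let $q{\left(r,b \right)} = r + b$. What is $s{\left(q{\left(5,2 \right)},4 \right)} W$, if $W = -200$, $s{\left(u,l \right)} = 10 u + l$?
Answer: $-14800$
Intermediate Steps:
$q{\left(r,b \right)} = b + r$
$s{\left(u,l \right)} = l + 10 u$
$s{\left(q{\left(5,2 \right)},4 \right)} W = \left(4 + 10 \left(2 + 5\right)\right) \left(-200\right) = \left(4 + 10 \cdot 7\right) \left(-200\right) = \left(4 + 70\right) \left(-200\right) = 74 \left(-200\right) = -14800$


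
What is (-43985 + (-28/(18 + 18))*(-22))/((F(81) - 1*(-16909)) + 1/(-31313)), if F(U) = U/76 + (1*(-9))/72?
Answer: -1883416578536/724357333719 ≈ -2.6001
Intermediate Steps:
F(U) = -⅛ + U/76 (F(U) = U*(1/76) - 9*1/72 = U/76 - ⅛ = -⅛ + U/76)
(-43985 + (-28/(18 + 18))*(-22))/((F(81) - 1*(-16909)) + 1/(-31313)) = (-43985 + (-28/(18 + 18))*(-22))/(((-⅛ + (1/76)*81) - 1*(-16909)) + 1/(-31313)) = (-43985 + (-28/36)*(-22))/(((-⅛ + 81/76) + 16909) - 1/31313) = (-43985 + ((1/36)*(-28))*(-22))/((143/152 + 16909) - 1/31313) = (-43985 - 7/9*(-22))/(2570311/152 - 1/31313) = (-43985 + 154/9)/(80484148191/4759576) = -395711/9*4759576/80484148191 = -1883416578536/724357333719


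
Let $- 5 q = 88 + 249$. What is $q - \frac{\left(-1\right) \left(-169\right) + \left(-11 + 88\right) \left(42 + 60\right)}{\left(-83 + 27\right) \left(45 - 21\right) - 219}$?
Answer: $- \frac{486616}{7815} \approx -62.267$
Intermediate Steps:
$q = - \frac{337}{5}$ ($q = - \frac{88 + 249}{5} = \left(- \frac{1}{5}\right) 337 = - \frac{337}{5} \approx -67.4$)
$q - \frac{\left(-1\right) \left(-169\right) + \left(-11 + 88\right) \left(42 + 60\right)}{\left(-83 + 27\right) \left(45 - 21\right) - 219} = - \frac{337}{5} - \frac{\left(-1\right) \left(-169\right) + \left(-11 + 88\right) \left(42 + 60\right)}{\left(-83 + 27\right) \left(45 - 21\right) - 219} = - \frac{337}{5} - \frac{169 + 77 \cdot 102}{\left(-56\right) 24 - 219} = - \frac{337}{5} - \frac{169 + 7854}{-1344 - 219} = - \frac{337}{5} - \frac{8023}{-1563} = - \frac{337}{5} - 8023 \left(- \frac{1}{1563}\right) = - \frac{337}{5} - - \frac{8023}{1563} = - \frac{337}{5} + \frac{8023}{1563} = - \frac{486616}{7815}$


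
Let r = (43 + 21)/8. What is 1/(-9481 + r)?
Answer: -1/9473 ≈ -0.00010556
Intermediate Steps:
r = 8 (r = 64*(1/8) = 8)
1/(-9481 + r) = 1/(-9481 + 8) = 1/(-9473) = -1/9473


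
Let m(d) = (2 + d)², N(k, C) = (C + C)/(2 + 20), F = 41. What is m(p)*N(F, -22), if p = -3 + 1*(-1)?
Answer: -8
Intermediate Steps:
N(k, C) = C/11 (N(k, C) = (2*C)/22 = (2*C)*(1/22) = C/11)
p = -4 (p = -3 - 1 = -4)
m(p)*N(F, -22) = (2 - 4)²*((1/11)*(-22)) = (-2)²*(-2) = 4*(-2) = -8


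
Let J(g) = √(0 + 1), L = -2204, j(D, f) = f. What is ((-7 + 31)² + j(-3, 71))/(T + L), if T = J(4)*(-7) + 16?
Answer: -647/2195 ≈ -0.29476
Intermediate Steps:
J(g) = 1 (J(g) = √1 = 1)
T = 9 (T = 1*(-7) + 16 = -7 + 16 = 9)
((-7 + 31)² + j(-3, 71))/(T + L) = ((-7 + 31)² + 71)/(9 - 2204) = (24² + 71)/(-2195) = (576 + 71)*(-1/2195) = 647*(-1/2195) = -647/2195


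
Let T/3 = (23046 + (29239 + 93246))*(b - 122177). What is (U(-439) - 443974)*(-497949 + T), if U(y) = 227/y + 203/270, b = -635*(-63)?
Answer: 125863842749520140159/7902 ≈ 1.5928e+16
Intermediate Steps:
b = 40005
U(y) = 203/270 + 227/y (U(y) = 227/y + 203*(1/270) = 227/y + 203/270 = 203/270 + 227/y)
T = -35875719996 (T = 3*((23046 + (29239 + 93246))*(40005 - 122177)) = 3*((23046 + 122485)*(-82172)) = 3*(145531*(-82172)) = 3*(-11958573332) = -35875719996)
(U(-439) - 443974)*(-497949 + T) = ((203/270 + 227/(-439)) - 443974)*(-497949 - 35875719996) = ((203/270 + 227*(-1/439)) - 443974)*(-35876217945) = ((203/270 - 227/439) - 443974)*(-35876217945) = (27827/118530 - 443974)*(-35876217945) = -52624210393/118530*(-35876217945) = 125863842749520140159/7902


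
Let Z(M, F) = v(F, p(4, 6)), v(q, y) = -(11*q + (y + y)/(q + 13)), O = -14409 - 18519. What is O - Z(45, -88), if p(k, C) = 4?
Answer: -2542208/75 ≈ -33896.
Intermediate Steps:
O = -32928
v(q, y) = -11*q - 2*y/(13 + q) (v(q, y) = -(11*q + (2*y)/(13 + q)) = -(11*q + 2*y/(13 + q)) = -11*q - 2*y/(13 + q))
Z(M, F) = (-8 - 143*F - 11*F²)/(13 + F) (Z(M, F) = (-143*F - 11*F² - 2*4)/(13 + F) = (-143*F - 11*F² - 8)/(13 + F) = (-8 - 143*F - 11*F²)/(13 + F))
O - Z(45, -88) = -32928 - (-8 - 143*(-88) - 11*(-88)²)/(13 - 88) = -32928 - (-8 + 12584 - 11*7744)/(-75) = -32928 - (-1)*(-8 + 12584 - 85184)/75 = -32928 - (-1)*(-72608)/75 = -32928 - 1*72608/75 = -32928 - 72608/75 = -2542208/75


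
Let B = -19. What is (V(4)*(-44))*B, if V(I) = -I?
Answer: -3344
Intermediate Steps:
(V(4)*(-44))*B = (-1*4*(-44))*(-19) = -4*(-44)*(-19) = 176*(-19) = -3344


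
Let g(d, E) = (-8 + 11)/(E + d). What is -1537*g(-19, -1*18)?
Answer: 4611/37 ≈ 124.62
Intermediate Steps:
g(d, E) = 3/(E + d)
-1537*g(-19, -1*18) = -4611/(-1*18 - 19) = -4611/(-18 - 19) = -4611/(-37) = -4611*(-1)/37 = -1537*(-3/37) = 4611/37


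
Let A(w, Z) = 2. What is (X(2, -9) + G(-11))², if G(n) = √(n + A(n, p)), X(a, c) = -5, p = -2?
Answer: 16 - 30*I ≈ 16.0 - 30.0*I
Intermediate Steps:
G(n) = √(2 + n) (G(n) = √(n + 2) = √(2 + n))
(X(2, -9) + G(-11))² = (-5 + √(2 - 11))² = (-5 + √(-9))² = (-5 + 3*I)²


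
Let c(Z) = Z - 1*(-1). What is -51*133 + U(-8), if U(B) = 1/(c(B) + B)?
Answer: -101746/15 ≈ -6783.1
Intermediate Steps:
c(Z) = 1 + Z (c(Z) = Z + 1 = 1 + Z)
U(B) = 1/(1 + 2*B) (U(B) = 1/((1 + B) + B) = 1/(1 + 2*B))
-51*133 + U(-8) = -51*133 + 1/(1 + 2*(-8)) = -6783 + 1/(1 - 16) = -6783 + 1/(-15) = -6783 - 1/15 = -101746/15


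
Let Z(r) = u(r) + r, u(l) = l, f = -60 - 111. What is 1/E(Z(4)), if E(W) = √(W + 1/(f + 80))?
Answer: √66157/727 ≈ 0.35380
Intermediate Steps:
f = -171
Z(r) = 2*r (Z(r) = r + r = 2*r)
E(W) = √(-1/91 + W) (E(W) = √(W + 1/(-171 + 80)) = √(W + 1/(-91)) = √(W - 1/91) = √(-1/91 + W))
1/E(Z(4)) = 1/(√(-91 + 8281*(2*4))/91) = 1/(√(-91 + 8281*8)/91) = 1/(√(-91 + 66248)/91) = 1/(√66157/91) = √66157/727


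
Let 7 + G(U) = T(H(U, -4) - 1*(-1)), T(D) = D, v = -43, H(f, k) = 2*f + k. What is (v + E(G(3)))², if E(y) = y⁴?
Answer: 45369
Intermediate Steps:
H(f, k) = k + 2*f
G(U) = -10 + 2*U (G(U) = -7 + ((-4 + 2*U) - 1*(-1)) = -7 + ((-4 + 2*U) + 1) = -7 + (-3 + 2*U) = -10 + 2*U)
(v + E(G(3)))² = (-43 + (-10 + 2*3)⁴)² = (-43 + (-10 + 6)⁴)² = (-43 + (-4)⁴)² = (-43 + 256)² = 213² = 45369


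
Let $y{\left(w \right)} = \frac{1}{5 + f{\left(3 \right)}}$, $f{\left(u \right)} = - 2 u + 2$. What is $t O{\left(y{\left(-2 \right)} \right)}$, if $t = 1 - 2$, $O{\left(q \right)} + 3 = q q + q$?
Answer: $1$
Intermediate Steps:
$f{\left(u \right)} = 2 - 2 u$
$y{\left(w \right)} = 1$ ($y{\left(w \right)} = \frac{1}{5 + \left(2 - 6\right)} = \frac{1}{5 - 4} = 1^{-1} = 1$)
$O{\left(q \right)} = -3 + q + q^{2}$ ($O{\left(q \right)} = -3 + \left(q q + q\right) = -3 + \left(q^{2} + q\right) = -3 + \left(q + q^{2}\right) = -3 + q + q^{2}$)
$t = -1$ ($t = 1 - 2 = -1$)
$t O{\left(y{\left(-2 \right)} \right)} = - (-3 + 1 + 1^{2}) = - (-3 + 1 + 1) = \left(-1\right) \left(-1\right) = 1$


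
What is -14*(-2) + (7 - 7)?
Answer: 28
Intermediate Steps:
-14*(-2) + (7 - 7) = 28 + 0 = 28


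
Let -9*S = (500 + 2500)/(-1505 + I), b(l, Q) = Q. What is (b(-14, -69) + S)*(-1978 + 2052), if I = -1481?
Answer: -22832774/4479 ≈ -5097.7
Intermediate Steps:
S = 500/4479 (S = -(500 + 2500)/(9*(-1505 - 1481)) = -1000/(3*(-2986)) = -1000*(-1)/(3*2986) = -⅑*(-1500/1493) = 500/4479 ≈ 0.11163)
(b(-14, -69) + S)*(-1978 + 2052) = (-69 + 500/4479)*(-1978 + 2052) = -308551/4479*74 = -22832774/4479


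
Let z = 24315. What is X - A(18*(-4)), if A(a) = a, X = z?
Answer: 24387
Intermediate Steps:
X = 24315
X - A(18*(-4)) = 24315 - 18*(-4) = 24315 - 1*(-72) = 24315 + 72 = 24387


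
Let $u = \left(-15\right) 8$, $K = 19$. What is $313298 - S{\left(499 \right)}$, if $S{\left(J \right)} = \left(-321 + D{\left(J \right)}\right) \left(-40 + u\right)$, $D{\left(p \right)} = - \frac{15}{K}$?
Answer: $\frac{4974422}{19} \approx 2.6181 \cdot 10^{5}$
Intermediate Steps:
$D{\left(p \right)} = - \frac{15}{19}$
$u = -120$
$S{\left(J \right)} = \frac{978240}{19}$ ($S{\left(J \right)} = \left(-321 - \frac{15}{19}\right) \left(-40 - 120\right) = \left(- \frac{6114}{19}\right) \left(-160\right) = \frac{978240}{19}$)
$313298 - S{\left(499 \right)} = 313298 - \frac{978240}{19} = \frac{4974422}{19}$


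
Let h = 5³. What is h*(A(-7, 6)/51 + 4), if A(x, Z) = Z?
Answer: 8750/17 ≈ 514.71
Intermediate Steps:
h = 125
h*(A(-7, 6)/51 + 4) = 125*(6/51 + 4) = 125*(6*(1/51) + 4) = 125*(2/17 + 4) = 125*(70/17) = 8750/17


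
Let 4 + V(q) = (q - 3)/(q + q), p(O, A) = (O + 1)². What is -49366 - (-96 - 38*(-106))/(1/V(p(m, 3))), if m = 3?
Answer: -281883/8 ≈ -35235.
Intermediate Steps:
p(O, A) = (1 + O)²
V(q) = -4 + (-3 + q)/(2*q) (V(q) = -4 + (q - 3)/(q + q) = -4 + (-3 + q)/((2*q)) = -4 + (-3 + q)*(1/(2*q)) = -4 + (-3 + q)/(2*q))
-49366 - (-96 - 38*(-106))/(1/V(p(m, 3))) = -49366 - (-96 - 38*(-106))/(1/((-3 - 7*(1 + 3)²)/(2*((1 + 3)²)))) = -49366 - (-96 + 4028)/(1/((-3 - 7*4²)/(2*(4²)))) = -49366 - 3932/(1/((½)*(-3 - 7*16)/16)) = -49366 - 3932/(1/((½)*(1/16)*(-3 - 112))) = -49366 - 3932/(1/((½)*(1/16)*(-115))) = -49366 - 3932/(1/(-115/32)) = -49366 - 3932/(-32/115) = -49366 - 3932*(-115)/32 = -49366 - 1*(-113045/8) = -49366 + 113045/8 = -281883/8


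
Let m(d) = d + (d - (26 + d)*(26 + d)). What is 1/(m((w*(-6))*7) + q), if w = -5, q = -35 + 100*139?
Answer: -1/41411 ≈ -2.4148e-5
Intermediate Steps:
q = 13865 (q = -35 + 13900 = 13865)
m(d) = -(26 + d)² + 2*d (m(d) = d + (d - (26 + d)²) = -(26 + d)² + 2*d)
1/(m((w*(-6))*7) + q) = 1/((-(26 - 5*(-6)*7)² + 2*(-5*(-6)*7)) + 13865) = 1/((-(26 + 30*7)² + 2*(30*7)) + 13865) = 1/((-(26 + 210)² + 2*210) + 13865) = 1/((-1*236² + 420) + 13865) = 1/((-1*55696 + 420) + 13865) = 1/((-55696 + 420) + 13865) = 1/(-55276 + 13865) = 1/(-41411) = -1/41411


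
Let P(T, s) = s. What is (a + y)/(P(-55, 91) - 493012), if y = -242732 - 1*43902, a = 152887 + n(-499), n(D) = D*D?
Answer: -12806/54769 ≈ -0.23382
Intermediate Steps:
n(D) = D**2
a = 401888 (a = 152887 + (-499)**2 = 152887 + 249001 = 401888)
y = -286634 (y = -242732 - 43902 = -286634)
(a + y)/(P(-55, 91) - 493012) = (401888 - 286634)/(91 - 493012) = 115254/(-492921) = 115254*(-1/492921) = -12806/54769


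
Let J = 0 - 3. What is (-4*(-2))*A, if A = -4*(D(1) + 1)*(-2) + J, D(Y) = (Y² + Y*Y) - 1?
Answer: 104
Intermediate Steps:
D(Y) = -1 + 2*Y² (D(Y) = (Y² + Y²) - 1 = 2*Y² - 1 = -1 + 2*Y²)
J = -3
A = 13 (A = -4*((-1 + 2*1²) + 1)*(-2) - 3 = -4*((-1 + 2*1) + 1)*(-2) - 3 = -4*((-1 + 2) + 1)*(-2) - 3 = -4*(1 + 1)*(-2) - 3 = -8*(-2) - 3 = -4*(-4) - 3 = 16 - 3 = 13)
(-4*(-2))*A = -4*(-2)*13 = 8*13 = 104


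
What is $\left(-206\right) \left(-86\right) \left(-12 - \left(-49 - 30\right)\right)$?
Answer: $1186972$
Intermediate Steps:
$\left(-206\right) \left(-86\right) \left(-12 - \left(-49 - 30\right)\right) = 17716 \left(-12 - -79\right) = 17716 \left(-12 + 79\right) = 17716 \cdot 67 = 1186972$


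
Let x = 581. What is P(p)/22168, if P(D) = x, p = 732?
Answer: 581/22168 ≈ 0.026209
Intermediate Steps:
P(D) = 581
P(p)/22168 = 581/22168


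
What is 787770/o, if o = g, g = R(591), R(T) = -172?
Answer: -393885/86 ≈ -4580.1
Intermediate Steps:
g = -172
o = -172
787770/o = 787770/(-172) = 787770*(-1/172) = -393885/86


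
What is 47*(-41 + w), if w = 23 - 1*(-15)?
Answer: -141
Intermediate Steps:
w = 38 (w = 23 + 15 = 38)
47*(-41 + w) = 47*(-41 + 38) = 47*(-3) = -141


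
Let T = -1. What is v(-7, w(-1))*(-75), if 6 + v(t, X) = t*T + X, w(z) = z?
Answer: 0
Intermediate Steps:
v(t, X) = -6 + X - t (v(t, X) = -6 + (t*(-1) + X) = -6 + (-t + X) = -6 + (X - t) = -6 + X - t)
v(-7, w(-1))*(-75) = (-6 - 1 - 1*(-7))*(-75) = (-6 - 1 + 7)*(-75) = 0*(-75) = 0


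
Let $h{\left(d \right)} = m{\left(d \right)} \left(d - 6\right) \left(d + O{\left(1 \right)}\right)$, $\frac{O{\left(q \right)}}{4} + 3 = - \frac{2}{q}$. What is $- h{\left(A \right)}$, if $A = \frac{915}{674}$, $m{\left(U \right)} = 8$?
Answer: $- \frac{78631770}{113569} \approx -692.37$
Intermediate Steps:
$O{\left(q \right)} = -12 - \frac{8}{q}$ ($O{\left(q \right)} = -12 + 4 \left(- \frac{2}{q}\right) = -12 - \frac{8}{q}$)
$A = \frac{915}{674}$ ($A = 915 \cdot \frac{1}{674} = \frac{915}{674} \approx 1.3576$)
$h{\left(d \right)} = 8 \left(-20 + d\right) \left(-6 + d\right)$ ($h{\left(d \right)} = 8 \left(d - 6\right) \left(d - \left(12 + \frac{8}{1}\right)\right) = 8 \left(-6 + d\right) \left(d - 20\right) = 8 \left(-6 + d\right) \left(-20 + d\right) = 8 \left(-20 + d\right) \left(-6 + d\right)$)
$- h{\left(A \right)} = - (960 - \frac{95160}{337} + 8 \left(\frac{915}{674}\right)^{2}) = - (960 - \frac{95160}{337} + 8 \cdot \frac{837225}{454276}) = - (960 - \frac{95160}{337} + \frac{1674450}{113569}) = \left(-1\right) \frac{78631770}{113569} = - \frac{78631770}{113569}$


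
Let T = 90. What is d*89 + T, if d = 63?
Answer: 5697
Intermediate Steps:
d*89 + T = 63*89 + 90 = 5607 + 90 = 5697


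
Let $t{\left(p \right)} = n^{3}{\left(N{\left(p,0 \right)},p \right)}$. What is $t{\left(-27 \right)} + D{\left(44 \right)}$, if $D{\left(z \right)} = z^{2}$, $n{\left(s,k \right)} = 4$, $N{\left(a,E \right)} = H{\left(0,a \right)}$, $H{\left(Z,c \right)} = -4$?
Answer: $2000$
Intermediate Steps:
$N{\left(a,E \right)} = -4$
$t{\left(p \right)} = 64$ ($t{\left(p \right)} = 4^{3} = 64$)
$t{\left(-27 \right)} + D{\left(44 \right)} = 64 + 44^{2} = 64 + 1936 = 2000$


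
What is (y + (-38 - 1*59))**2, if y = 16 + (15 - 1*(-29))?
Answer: 1369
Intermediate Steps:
y = 60 (y = 16 + (15 + 29) = 16 + 44 = 60)
(y + (-38 - 1*59))**2 = (60 + (-38 - 1*59))**2 = (60 + (-38 - 59))**2 = (60 - 97)**2 = (-37)**2 = 1369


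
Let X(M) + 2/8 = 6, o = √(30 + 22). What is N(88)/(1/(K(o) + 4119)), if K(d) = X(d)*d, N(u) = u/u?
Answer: 4119 + 23*√13/2 ≈ 4160.5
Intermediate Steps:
N(u) = 1
o = 2*√13 (o = √52 = 2*√13 ≈ 7.2111)
X(M) = 23/4 (X(M) = -¼ + 6 = 23/4)
K(d) = 23*d/4
N(88)/(1/(K(o) + 4119)) = 1/1/(23*(2*√13)/4 + 4119) = 1/1/(23*√13/2 + 4119) = 1/1/(4119 + 23*√13/2) = 1*(4119 + 23*√13/2) = 4119 + 23*√13/2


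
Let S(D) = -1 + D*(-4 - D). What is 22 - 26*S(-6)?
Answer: 360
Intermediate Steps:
22 - 26*S(-6) = 22 - 26*(-1 - 1*(-6)² - 4*(-6)) = 22 - 26*(-1 - 1*36 + 24) = 22 - 26*(-1 - 36 + 24) = 22 - 26*(-13) = 22 + 338 = 360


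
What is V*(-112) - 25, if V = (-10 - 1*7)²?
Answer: -32393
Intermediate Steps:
V = 289 (V = (-10 - 7)² = (-17)² = 289)
V*(-112) - 25 = 289*(-112) - 25 = -32368 - 25 = -32393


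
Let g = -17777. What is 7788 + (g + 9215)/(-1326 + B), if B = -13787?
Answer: 117708606/15113 ≈ 7788.6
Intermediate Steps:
7788 + (g + 9215)/(-1326 + B) = 7788 + (-17777 + 9215)/(-1326 - 13787) = 7788 - 8562/(-15113) = 7788 - 8562*(-1/15113) = 7788 + 8562/15113 = 117708606/15113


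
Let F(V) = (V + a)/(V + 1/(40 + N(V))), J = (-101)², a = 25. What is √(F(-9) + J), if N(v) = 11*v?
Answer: √180414101/133 ≈ 100.99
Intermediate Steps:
J = 10201
F(V) = (25 + V)/(V + 1/(40 + 11*V)) (F(V) = (V + 25)/(V + 1/(40 + 11*V)) = (25 + V)/(V + 1/(40 + 11*V)))
√(F(-9) + J) = √((1000 + 11*(-9)² + 315*(-9))/(1 + 11*(-9)² + 40*(-9)) + 10201) = √((1000 + 11*81 - 2835)/(1 + 11*81 - 360) + 10201) = √((1000 + 891 - 2835)/(1 + 891 - 360) + 10201) = √(-944/532 + 10201) = √((1/532)*(-944) + 10201) = √(-236/133 + 10201) = √(1356497/133) = √180414101/133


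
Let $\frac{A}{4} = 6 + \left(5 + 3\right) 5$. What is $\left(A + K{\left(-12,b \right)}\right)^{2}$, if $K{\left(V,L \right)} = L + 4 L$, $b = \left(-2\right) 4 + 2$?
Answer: $23716$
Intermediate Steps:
$b = -6$ ($b = -8 + 2 = -6$)
$K{\left(V,L \right)} = 5 L$
$A = 184$ ($A = 4 \left(6 + \left(5 + 3\right) 5\right) = 4 \left(6 + 8 \cdot 5\right) = 4 \left(6 + 40\right) = 4 \cdot 46 = 184$)
$\left(A + K{\left(-12,b \right)}\right)^{2} = \left(184 + 5 \left(-6\right)\right)^{2} = \left(184 - 30\right)^{2} = 154^{2} = 23716$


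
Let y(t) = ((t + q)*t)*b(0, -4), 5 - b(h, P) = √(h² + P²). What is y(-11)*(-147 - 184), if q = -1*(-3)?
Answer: -29128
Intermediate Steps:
q = 3
b(h, P) = 5 - √(P² + h²) (b(h, P) = 5 - √(h² + P²) = 5 - √(P² + h²))
y(t) = t*(3 + t) (y(t) = ((t + 3)*t)*(5 - √((-4)² + 0²)) = ((3 + t)*t)*(5 - √(16 + 0)) = (t*(3 + t))*(5 - √16) = (t*(3 + t))*(5 - 1*4) = (t*(3 + t))*(5 - 4) = (t*(3 + t))*1 = t*(3 + t))
y(-11)*(-147 - 184) = (-11*(3 - 11))*(-147 - 184) = -11*(-8)*(-331) = 88*(-331) = -29128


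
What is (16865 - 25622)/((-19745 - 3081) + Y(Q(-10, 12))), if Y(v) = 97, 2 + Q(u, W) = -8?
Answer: 1251/3247 ≈ 0.38528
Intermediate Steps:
Q(u, W) = -10 (Q(u, W) = -2 - 8 = -10)
(16865 - 25622)/((-19745 - 3081) + Y(Q(-10, 12))) = (16865 - 25622)/((-19745 - 3081) + 97) = -8757/(-22826 + 97) = -8757/(-22729) = -8757*(-1/22729) = 1251/3247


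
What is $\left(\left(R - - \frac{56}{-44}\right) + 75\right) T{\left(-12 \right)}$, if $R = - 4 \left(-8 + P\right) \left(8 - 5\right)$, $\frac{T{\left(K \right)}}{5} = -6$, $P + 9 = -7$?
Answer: $- \frac{119370}{11} \approx -10852.0$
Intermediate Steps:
$P = -16$ ($P = -9 - 7 = -16$)
$T{\left(K \right)} = -30$ ($T{\left(K \right)} = 5 \left(-6\right) = -30$)
$R = 288$ ($R = - 4 \left(-8 - 16\right) \left(8 - 5\right) = - 4 \left(\left(-24\right) 3\right) = \left(-4\right) \left(-72\right) = 288$)
$\left(\left(R - - \frac{56}{-44}\right) + 75\right) T{\left(-12 \right)} = \left(\left(288 - - \frac{56}{-44}\right) + 75\right) \left(-30\right) = \left(\left(288 - \left(-56\right) \left(- \frac{1}{44}\right)\right) + 75\right) \left(-30\right) = \left(\left(288 - \frac{14}{11}\right) + 75\right) \left(-30\right) = \left(\frac{3154}{11} + 75\right) \left(-30\right) = \frac{3979}{11} \left(-30\right) = - \frac{119370}{11}$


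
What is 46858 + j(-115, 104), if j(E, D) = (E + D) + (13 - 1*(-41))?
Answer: 46901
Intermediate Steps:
j(E, D) = 54 + D + E (j(E, D) = (D + E) + (13 + 41) = (D + E) + 54 = 54 + D + E)
46858 + j(-115, 104) = 46858 + (54 + 104 - 115) = 46858 + 43 = 46901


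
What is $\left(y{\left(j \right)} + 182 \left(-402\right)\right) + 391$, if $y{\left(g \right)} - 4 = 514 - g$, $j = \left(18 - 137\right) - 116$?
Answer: $-72020$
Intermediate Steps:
$j = -235$ ($j = -119 - 116 = -235$)
$y{\left(g \right)} = 518 - g$ ($y{\left(g \right)} = 4 - \left(-514 + g\right) = 518 - g$)
$\left(y{\left(j \right)} + 182 \left(-402\right)\right) + 391 = \left(\left(518 - -235\right) + 182 \left(-402\right)\right) + 391 = \left(\left(518 + 235\right) - 73164\right) + 391 = \left(753 - 73164\right) + 391 = -72411 + 391 = -72020$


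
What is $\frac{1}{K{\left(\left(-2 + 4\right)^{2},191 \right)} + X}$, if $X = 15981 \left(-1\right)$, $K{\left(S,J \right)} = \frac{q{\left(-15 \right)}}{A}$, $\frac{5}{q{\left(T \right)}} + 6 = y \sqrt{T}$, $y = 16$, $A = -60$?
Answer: $- \frac{8919699192}{142545711636721} - \frac{192 i \sqrt{15}}{142545711636721} \approx -6.2574 \cdot 10^{-5} - 5.2167 \cdot 10^{-12} i$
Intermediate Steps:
$q{\left(T \right)} = \frac{5}{-6 + 16 \sqrt{T}}$
$K{\left(S,J \right)} = - \frac{1}{24 \left(-3 + 8 i \sqrt{15}\right)}$ ($K{\left(S,J \right)} = \frac{\frac{5}{2} \frac{1}{-3 + 8 \sqrt{-15}}}{-60} = \frac{5}{2 \left(-3 + 8 i \sqrt{15}\right)} \left(- \frac{1}{60}\right) = - \frac{1}{24 \left(-3 + 8 i \sqrt{15}\right)}$)
$X = -15981$
$\frac{1}{K{\left(\left(-2 + 4\right)^{2},191 \right)} + X} = \frac{1}{\left(\frac{1}{7752} + \frac{i \sqrt{15}}{2907}\right) - 15981} = \frac{1}{- \frac{123884711}{7752} + \frac{i \sqrt{15}}{2907}}$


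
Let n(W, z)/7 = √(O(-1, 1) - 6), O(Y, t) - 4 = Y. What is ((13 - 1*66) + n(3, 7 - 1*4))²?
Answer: 2662 - 742*I*√3 ≈ 2662.0 - 1285.2*I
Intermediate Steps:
O(Y, t) = 4 + Y
n(W, z) = 7*I*√3 (n(W, z) = 7*√((4 - 1) - 6) = 7*√(3 - 6) = 7*√(-3) = 7*(I*√3) = 7*I*√3)
((13 - 1*66) + n(3, 7 - 1*4))² = ((13 - 1*66) + 7*I*√3)² = ((13 - 66) + 7*I*√3)² = (-53 + 7*I*√3)²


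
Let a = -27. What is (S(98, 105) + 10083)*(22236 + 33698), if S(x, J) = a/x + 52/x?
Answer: 27635842753/49 ≈ 5.6400e+8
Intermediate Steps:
S(x, J) = 25/x (S(x, J) = -27/x + 52/x = 25/x)
(S(98, 105) + 10083)*(22236 + 33698) = (25/98 + 10083)*(22236 + 33698) = (25*(1/98) + 10083)*55934 = (25/98 + 10083)*55934 = (988159/98)*55934 = 27635842753/49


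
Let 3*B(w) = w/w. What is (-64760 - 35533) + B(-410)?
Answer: -300878/3 ≈ -1.0029e+5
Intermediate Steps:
B(w) = ⅓ (B(w) = (w/w)/3 = (⅓)*1 = ⅓)
(-64760 - 35533) + B(-410) = (-64760 - 35533) + ⅓ = -100293 + ⅓ = -300878/3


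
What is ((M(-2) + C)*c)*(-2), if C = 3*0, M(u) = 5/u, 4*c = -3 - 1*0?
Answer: -15/4 ≈ -3.7500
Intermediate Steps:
c = -3/4 (c = (-3 - 1*0)/4 = (-3 + 0)/4 = (1/4)*(-3) = -3/4 ≈ -0.75000)
C = 0
((M(-2) + C)*c)*(-2) = ((5/(-2) + 0)*(-3/4))*(-2) = ((5*(-1/2) + 0)*(-3/4))*(-2) = ((-5/2 + 0)*(-3/4))*(-2) = -5/2*(-3/4)*(-2) = (15/8)*(-2) = -15/4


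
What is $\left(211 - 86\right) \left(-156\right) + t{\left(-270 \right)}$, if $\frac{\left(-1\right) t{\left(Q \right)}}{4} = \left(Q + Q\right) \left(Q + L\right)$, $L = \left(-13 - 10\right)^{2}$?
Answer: $539940$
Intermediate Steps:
$L = 529$ ($L = \left(-23\right)^{2} = 529$)
$t{\left(Q \right)} = - 8 Q \left(529 + Q\right)$ ($t{\left(Q \right)} = - 4 \left(Q + Q\right) \left(Q + 529\right) = - 4 \cdot 2 Q \left(529 + Q\right) = - 8 Q \left(529 + Q\right)$)
$\left(211 - 86\right) \left(-156\right) + t{\left(-270 \right)} = \left(211 - 86\right) \left(-156\right) - - 2160 \left(529 - 270\right) = 125 \left(-156\right) - \left(-2160\right) 259 = -19500 + 559440 = 539940$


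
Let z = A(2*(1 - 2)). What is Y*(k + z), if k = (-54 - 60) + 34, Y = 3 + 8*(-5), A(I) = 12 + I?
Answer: 2590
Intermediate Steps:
z = 10 (z = 12 + 2*(1 - 2) = 12 + 2*(-1) = 12 - 2 = 10)
Y = -37 (Y = 3 - 40 = -37)
k = -80 (k = -114 + 34 = -80)
Y*(k + z) = -37*(-80 + 10) = -37*(-70) = 2590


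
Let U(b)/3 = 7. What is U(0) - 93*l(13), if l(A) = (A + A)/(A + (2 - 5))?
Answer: -1104/5 ≈ -220.80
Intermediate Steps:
U(b) = 21 (U(b) = 3*7 = 21)
l(A) = 2*A/(-3 + A) (l(A) = (2*A)/(A - 3) = (2*A)/(-3 + A) = 2*A/(-3 + A))
U(0) - 93*l(13) = 21 - 186*13/(-3 + 13) = 21 - 186*13/10 = 21 - 93*13/5 = 21 - 1209/5 = -1104/5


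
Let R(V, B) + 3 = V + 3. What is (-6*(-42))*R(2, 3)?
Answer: 504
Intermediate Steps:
R(V, B) = V (R(V, B) = -3 + (V + 3) = -3 + (3 + V) = V)
(-6*(-42))*R(2, 3) = -6*(-42)*2 = 252*2 = 504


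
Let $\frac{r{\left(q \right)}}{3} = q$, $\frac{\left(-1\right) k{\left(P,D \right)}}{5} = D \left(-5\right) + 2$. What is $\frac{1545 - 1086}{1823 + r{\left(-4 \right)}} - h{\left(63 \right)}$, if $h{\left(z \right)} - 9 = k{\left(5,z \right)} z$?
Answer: $- \frac{178571385}{1811} \approx -98604.0$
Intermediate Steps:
$k{\left(P,D \right)} = -10 + 25 D$ ($k{\left(P,D \right)} = - 5 \left(D \left(-5\right) + 2\right) = - 5 \left(- 5 D + 2\right) = - 5 \left(2 - 5 D\right) = -10 + 25 D$)
$r{\left(q \right)} = 3 q$
$h{\left(z \right)} = 9 + z \left(-10 + 25 z\right)$ ($h{\left(z \right)} = 9 + \left(-10 + 25 z\right) z = 9 + z \left(-10 + 25 z\right)$)
$\frac{1545 - 1086}{1823 + r{\left(-4 \right)}} - h{\left(63 \right)} = \frac{1545 - 1086}{1823 + 3 \left(-4\right)} - \left(9 + 5 \cdot 63 \left(-2 + 5 \cdot 63\right)\right) = \frac{459}{1823 - 12} - \left(9 + 5 \cdot 63 \left(-2 + 315\right)\right) = \frac{459}{1811} - \left(9 + 5 \cdot 63 \cdot 313\right) = 459 \cdot \frac{1}{1811} - \left(9 + 98595\right) = \frac{459}{1811} - 98604 = - \frac{178571385}{1811}$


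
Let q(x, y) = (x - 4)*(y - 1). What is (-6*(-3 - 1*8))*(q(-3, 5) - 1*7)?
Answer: -2310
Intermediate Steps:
q(x, y) = (-1 + y)*(-4 + x) (q(x, y) = (-4 + x)*(-1 + y) = (-1 + y)*(-4 + x))
(-6*(-3 - 1*8))*(q(-3, 5) - 1*7) = (-6*(-3 - 1*8))*((4 - 1*(-3) - 4*5 - 3*5) - 1*7) = (-6*(-3 - 8))*((4 + 3 - 20 - 15) - 7) = (-6*(-11))*(-28 - 7) = 66*(-35) = -2310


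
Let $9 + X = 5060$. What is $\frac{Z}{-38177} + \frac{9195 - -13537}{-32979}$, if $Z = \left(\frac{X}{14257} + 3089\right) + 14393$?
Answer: $- \frac{20592670024523}{17950123057731} \approx -1.1472$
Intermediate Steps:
$X = 5051$ ($X = -9 + 5060 = 5051$)
$Z = \frac{249245925}{14257}$ ($Z = \left(\frac{5051}{14257} + 3089\right) + 14393 = \frac{44044924}{14257} + 14393 = \frac{249245925}{14257} \approx 17482.0$)
$\frac{Z}{-38177} + \frac{9195 - -13537}{-32979} = \frac{249245925}{14257 \left(-38177\right)} + \frac{9195 - -13537}{-32979} = \frac{249245925}{14257} \left(- \frac{1}{38177}\right) + \left(9195 + 13537\right) \left(- \frac{1}{32979}\right) = - \frac{249245925}{544289489} + 22732 \left(- \frac{1}{32979}\right) = - \frac{249245925}{544289489} - \frac{22732}{32979} = - \frac{20592670024523}{17950123057731}$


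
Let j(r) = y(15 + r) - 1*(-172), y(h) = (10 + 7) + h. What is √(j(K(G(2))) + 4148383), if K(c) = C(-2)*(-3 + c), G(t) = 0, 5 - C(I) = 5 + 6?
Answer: √4148605 ≈ 2036.8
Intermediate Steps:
C(I) = -6 (C(I) = 5 - (5 + 6) = 5 - 1*11 = 5 - 11 = -6)
y(h) = 17 + h
K(c) = 18 - 6*c (K(c) = -6*(-3 + c) = 18 - 6*c)
j(r) = 204 + r (j(r) = (17 + (15 + r)) - 1*(-172) = (32 + r) + 172 = 204 + r)
√(j(K(G(2))) + 4148383) = √((204 + (18 - 6*0)) + 4148383) = √((204 + (18 + 0)) + 4148383) = √((204 + 18) + 4148383) = √(222 + 4148383) = √4148605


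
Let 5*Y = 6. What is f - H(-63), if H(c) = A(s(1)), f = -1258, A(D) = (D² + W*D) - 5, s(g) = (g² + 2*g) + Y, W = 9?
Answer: -32711/25 ≈ -1308.4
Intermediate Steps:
Y = 6/5 (Y = (⅕)*6 = 6/5 ≈ 1.2000)
s(g) = 6/5 + g² + 2*g (s(g) = (g² + 2*g) + 6/5 = 6/5 + g² + 2*g)
A(D) = -5 + D² + 9*D (A(D) = (D² + 9*D) - 5 = -5 + D² + 9*D)
H(c) = 1261/25 (H(c) = -5 + (6/5 + 1² + 2*1)² + 9*(6/5 + 1² + 2*1) = -5 + (6/5 + 1 + 2)² + 9*(6/5 + 1 + 2) = -5 + (21/5)² + 9*(21/5) = -5 + 441/25 + 189/5 = 1261/25)
f - H(-63) = -1258 - 1*1261/25 = -1258 - 1261/25 = -32711/25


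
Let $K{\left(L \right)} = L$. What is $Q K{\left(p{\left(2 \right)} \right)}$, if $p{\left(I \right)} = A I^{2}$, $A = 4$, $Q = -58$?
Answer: $-928$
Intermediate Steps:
$p{\left(I \right)} = 4 I^{2}$
$Q K{\left(p{\left(2 \right)} \right)} = - 58 \cdot 4 \cdot 2^{2} = - 58 \cdot 4 \cdot 4 = \left(-58\right) 16 = -928$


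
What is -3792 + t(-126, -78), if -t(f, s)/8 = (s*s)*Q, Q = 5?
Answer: -247152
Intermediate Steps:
t(f, s) = -40*s² (t(f, s) = -8*s*s*5 = -8*s²*5 = -40*s²)
-3792 + t(-126, -78) = -3792 - 40*(-78)² = -3792 - 40*6084 = -3792 - 243360 = -247152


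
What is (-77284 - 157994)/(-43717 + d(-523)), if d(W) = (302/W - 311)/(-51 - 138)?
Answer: 11628262233/2160565672 ≈ 5.3820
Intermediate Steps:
d(W) = 311/189 - 302/(189*W) (d(W) = (-311 + 302/W)/(-189) = (-311 + 302/W)*(-1/189) = 311/189 - 302/(189*W))
(-77284 - 157994)/(-43717 + d(-523)) = (-77284 - 157994)/(-43717 + (1/189)*(-302 + 311*(-523))/(-523)) = -235278/(-43717 + (1/189)*(-1/523)*(-302 - 162653)) = -235278/(-43717 + (1/189)*(-1/523)*(-162955)) = -235278/(-43717 + 162955/98847) = -235278/(-4321131344/98847) = -235278*(-98847/4321131344) = 11628262233/2160565672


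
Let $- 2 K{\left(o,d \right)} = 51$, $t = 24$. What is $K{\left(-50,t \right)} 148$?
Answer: $-3774$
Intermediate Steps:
$K{\left(o,d \right)} = - \frac{51}{2}$ ($K{\left(o,d \right)} = \left(- \frac{1}{2}\right) 51 = - \frac{51}{2}$)
$K{\left(-50,t \right)} 148 = \left(- \frac{51}{2}\right) 148 = -3774$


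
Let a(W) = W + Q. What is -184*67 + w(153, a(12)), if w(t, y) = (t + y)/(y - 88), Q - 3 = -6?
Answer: -974074/79 ≈ -12330.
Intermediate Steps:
Q = -3 (Q = 3 - 6 = -3)
a(W) = -3 + W (a(W) = W - 3 = -3 + W)
w(t, y) = (t + y)/(-88 + y)
-184*67 + w(153, a(12)) = -184*67 + (153 + (-3 + 12))/(-88 + (-3 + 12)) = -12328 + (153 + 9)/(-88 + 9) = -12328 + 162/(-79) = -12328 - 1/79*162 = -12328 - 162/79 = -974074/79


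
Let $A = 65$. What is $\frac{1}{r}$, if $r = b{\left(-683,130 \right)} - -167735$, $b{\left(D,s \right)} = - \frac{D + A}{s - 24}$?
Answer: $\frac{53}{8890264} \approx 5.9616 \cdot 10^{-6}$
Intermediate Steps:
$b{\left(D,s \right)} = - \frac{65 + D}{-24 + s}$ ($b{\left(D,s \right)} = - \frac{D + 65}{s - 24} = - \frac{65 + D}{-24 + s}$)
$r = \frac{8890264}{53}$ ($r = \frac{-65 - -683}{-24 + 130} - -167735 = \frac{-65 + 683}{106} + 167735 = \frac{1}{106} \cdot 618 + 167735 = \frac{309}{53} + 167735 = \frac{8890264}{53} \approx 1.6774 \cdot 10^{5}$)
$\frac{1}{r} = \frac{1}{\frac{8890264}{53}} = \frac{53}{8890264}$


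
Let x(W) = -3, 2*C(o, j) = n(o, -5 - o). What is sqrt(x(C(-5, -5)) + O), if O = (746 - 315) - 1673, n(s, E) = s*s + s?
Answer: I*sqrt(1245) ≈ 35.285*I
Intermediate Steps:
n(s, E) = s + s**2 (n(s, E) = s**2 + s = s + s**2)
C(o, j) = o*(1 + o)/2 (C(o, j) = (o*(1 + o))/2 = o*(1 + o)/2)
O = -1242 (O = 431 - 1673 = -1242)
sqrt(x(C(-5, -5)) + O) = sqrt(-3 - 1242) = sqrt(-1245) = I*sqrt(1245)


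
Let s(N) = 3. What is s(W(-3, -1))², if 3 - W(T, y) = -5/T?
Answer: 9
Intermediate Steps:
W(T, y) = 3 + 5/T (W(T, y) = 3 - (-5)/T = 3 + 5/T)
s(W(-3, -1))² = 3² = 9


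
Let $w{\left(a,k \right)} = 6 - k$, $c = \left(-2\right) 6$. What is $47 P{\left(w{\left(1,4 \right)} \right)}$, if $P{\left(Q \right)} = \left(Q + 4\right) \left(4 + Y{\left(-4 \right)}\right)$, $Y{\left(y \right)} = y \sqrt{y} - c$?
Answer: $4512 - 2256 i \approx 4512.0 - 2256.0 i$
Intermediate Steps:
$c = -12$
$Y{\left(y \right)} = 12 + y^{\frac{3}{2}}$ ($Y{\left(y \right)} = y \sqrt{y} - -12 = y^{\frac{3}{2}} + 12 = 12 + y^{\frac{3}{2}}$)
$P{\left(Q \right)} = \left(4 + Q\right) \left(16 - 8 i\right)$ ($P{\left(Q \right)} = \left(Q + 4\right) \left(4 + \left(12 + \left(-4\right)^{\frac{3}{2}}\right)\right) = \left(4 + Q\right) \left(4 + \left(12 - 8 i\right)\right) = \left(4 + Q\right) \left(16 - 8 i\right)$)
$47 P{\left(w{\left(1,4 \right)} \right)} = 47 \left(64 - 32 i + 8 \left(6 - 4\right) \left(2 - i\right)\right) = 47 \left(64 - 32 i + 8 \cdot 2 \left(2 - i\right)\right) = 47 \left(64 - 32 i + \left(32 - 16 i\right)\right) = 47 \left(96 - 48 i\right) = 4512 - 2256 i$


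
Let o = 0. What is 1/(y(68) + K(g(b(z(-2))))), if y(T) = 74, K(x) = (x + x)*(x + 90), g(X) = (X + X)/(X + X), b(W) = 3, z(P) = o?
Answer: 1/256 ≈ 0.0039063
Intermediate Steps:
z(P) = 0
g(X) = 1 (g(X) = (2*X)/((2*X)) = (2*X)*(1/(2*X)) = 1)
K(x) = 2*x*(90 + x) (K(x) = (2*x)*(90 + x) = 2*x*(90 + x))
1/(y(68) + K(g(b(z(-2))))) = 1/(74 + 2*1*(90 + 1)) = 1/(74 + 2*1*91) = 1/(74 + 182) = 1/256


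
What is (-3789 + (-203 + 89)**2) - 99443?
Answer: -90236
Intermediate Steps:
(-3789 + (-203 + 89)**2) - 99443 = (-3789 + (-114)**2) - 99443 = (-3789 + 12996) - 99443 = 9207 - 99443 = -90236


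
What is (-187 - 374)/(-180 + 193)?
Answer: -561/13 ≈ -43.154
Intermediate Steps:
(-187 - 374)/(-180 + 193) = -561/13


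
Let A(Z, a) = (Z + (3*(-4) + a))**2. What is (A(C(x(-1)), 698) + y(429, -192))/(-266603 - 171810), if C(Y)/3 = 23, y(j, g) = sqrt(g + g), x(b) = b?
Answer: -570025/438413 - 8*I*sqrt(6)/438413 ≈ -1.3002 - 4.4697e-5*I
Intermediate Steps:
y(j, g) = sqrt(2)*sqrt(g) (y(j, g) = sqrt(2*g) = sqrt(2)*sqrt(g))
C(Y) = 69 (C(Y) = 3*23 = 69)
A(Z, a) = (-12 + Z + a)**2 (A(Z, a) = (Z + (-12 + a))**2 = (-12 + Z + a)**2)
(A(C(x(-1)), 698) + y(429, -192))/(-266603 - 171810) = ((-12 + 69 + 698)**2 + sqrt(2)*sqrt(-192))/(-266603 - 171810) = (755**2 + sqrt(2)*(8*I*sqrt(3)))/(-438413) = (570025 + 8*I*sqrt(6))*(-1/438413) = -570025/438413 - 8*I*sqrt(6)/438413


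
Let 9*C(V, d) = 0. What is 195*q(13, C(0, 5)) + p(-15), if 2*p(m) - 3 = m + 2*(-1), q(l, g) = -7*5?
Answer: -6832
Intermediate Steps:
C(V, d) = 0 (C(V, d) = (⅑)*0 = 0)
q(l, g) = -35
p(m) = ½ + m/2 (p(m) = 3/2 + (m + 2*(-1))/2 = 3/2 + (m - 2)/2 = 3/2 + (-2 + m)/2 = 3/2 + (-1 + m/2) = ½ + m/2)
195*q(13, C(0, 5)) + p(-15) = 195*(-35) + (½ + (½)*(-15)) = -6825 + (½ - 15/2) = -6825 - 7 = -6832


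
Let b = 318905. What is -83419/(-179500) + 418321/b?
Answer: 20338271139/11448689500 ≈ 1.7765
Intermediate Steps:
-83419/(-179500) + 418321/b = -83419/(-179500) + 418321/318905 = -83419*(-1/179500) + 418321*(1/318905) = 83419/179500 + 418321/318905 = 20338271139/11448689500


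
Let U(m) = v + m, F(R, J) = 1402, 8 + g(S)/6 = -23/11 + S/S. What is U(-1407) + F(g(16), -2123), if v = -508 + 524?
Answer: 11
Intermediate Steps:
g(S) = -600/11 (g(S) = -48 + 6*(-23/11 + S/S) = -48 + 6*(-23*1/11 + 1) = -48 + 6*(-23/11 + 1) = -48 + 6*(-12/11) = -48 - 72/11 = -600/11)
v = 16
U(m) = 16 + m
U(-1407) + F(g(16), -2123) = (16 - 1407) + 1402 = -1391 + 1402 = 11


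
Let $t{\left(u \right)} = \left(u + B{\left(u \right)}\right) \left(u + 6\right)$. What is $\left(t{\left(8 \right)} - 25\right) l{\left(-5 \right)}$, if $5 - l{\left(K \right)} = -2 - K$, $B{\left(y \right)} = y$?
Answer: $398$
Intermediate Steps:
$t{\left(u \right)} = 2 u \left(6 + u\right)$ ($t{\left(u \right)} = \left(u + u\right) \left(u + 6\right) = 2 u \left(6 + u\right)$)
$l{\left(K \right)} = 7 + K$ ($l{\left(K \right)} = 5 - \left(-2 - K\right) = 5 + \left(2 + K\right) = 7 + K$)
$\left(t{\left(8 \right)} - 25\right) l{\left(-5 \right)} = \left(2 \cdot 8 \left(6 + 8\right) - 25\right) \left(7 - 5\right) = \left(2 \cdot 8 \cdot 14 - 25\right) 2 = \left(224 - 25\right) 2 = 199 \cdot 2 = 398$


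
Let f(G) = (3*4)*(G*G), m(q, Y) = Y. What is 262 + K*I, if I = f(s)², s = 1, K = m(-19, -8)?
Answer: -890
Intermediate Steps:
K = -8
f(G) = 12*G²
I = 144 (I = (12*1²)² = (12*1)² = 12² = 144)
262 + K*I = 262 - 8*144 = 262 - 1152 = -890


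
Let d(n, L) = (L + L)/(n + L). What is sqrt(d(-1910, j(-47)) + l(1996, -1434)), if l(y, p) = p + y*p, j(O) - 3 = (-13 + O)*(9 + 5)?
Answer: 2*I*sqrt(5402371570701)/2747 ≈ 1692.2*I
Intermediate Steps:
j(O) = -179 + 14*O (j(O) = 3 + (-13 + O)*(9 + 5) = 3 + (-13 + O)*14 = 3 + (-182 + 14*O) = -179 + 14*O)
l(y, p) = p + p*y
d(n, L) = 2*L/(L + n) (d(n, L) = (2*L)/(L + n) = 2*L/(L + n))
sqrt(d(-1910, j(-47)) + l(1996, -1434)) = sqrt(2*(-179 + 14*(-47))/((-179 + 14*(-47)) - 1910) - 1434*(1 + 1996)) = sqrt(2*(-179 - 658)/((-179 - 658) - 1910) - 1434*1997) = sqrt(2*(-837)/(-837 - 1910) - 2863698) = sqrt(2*(-837)/(-2747) - 2863698) = sqrt(2*(-837)*(-1/2747) - 2863698) = sqrt(1674/2747 - 2863698) = sqrt(-7866576732/2747) = 2*I*sqrt(5402371570701)/2747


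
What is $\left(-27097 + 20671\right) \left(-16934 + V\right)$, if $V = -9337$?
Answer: $168817446$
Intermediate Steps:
$\left(-27097 + 20671\right) \left(-16934 + V\right) = \left(-27097 + 20671\right) \left(-16934 - 9337\right) = \left(-6426\right) \left(-26271\right) = 168817446$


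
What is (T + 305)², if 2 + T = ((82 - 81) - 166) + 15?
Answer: 23409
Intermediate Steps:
T = -152 (T = -2 + (((82 - 81) - 166) + 15) = -2 + ((1 - 166) + 15) = -2 + (-165 + 15) = -2 - 150 = -152)
(T + 305)² = (-152 + 305)² = 153² = 23409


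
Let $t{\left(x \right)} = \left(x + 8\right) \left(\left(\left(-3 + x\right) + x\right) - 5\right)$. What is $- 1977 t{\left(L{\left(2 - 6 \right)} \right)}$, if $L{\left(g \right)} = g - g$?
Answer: $126528$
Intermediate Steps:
$L{\left(g \right)} = 0$
$t{\left(x \right)} = \left(-8 + 2 x\right) \left(8 + x\right)$ ($t{\left(x \right)} = \left(8 + x\right) \left(\left(-3 + 2 x\right) - 5\right) = \left(8 + x\right) \left(-8 + 2 x\right) = \left(-8 + 2 x\right) \left(8 + x\right)$)
$- 1977 t{\left(L{\left(2 - 6 \right)} \right)} = - 1977 \left(-64 + 2 \cdot 0^{2} + 8 \cdot 0\right) = - 1977 \left(-64 + 2 \cdot 0 + 0\right) = - 1977 \left(-64 + 0 + 0\right) = \left(-1977\right) \left(-64\right) = 126528$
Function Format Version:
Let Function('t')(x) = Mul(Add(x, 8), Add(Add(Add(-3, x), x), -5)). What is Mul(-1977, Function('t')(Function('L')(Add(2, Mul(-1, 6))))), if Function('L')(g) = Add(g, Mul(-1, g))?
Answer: 126528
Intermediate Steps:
Function('L')(g) = 0
Function('t')(x) = Mul(Add(-8, Mul(2, x)), Add(8, x)) (Function('t')(x) = Mul(Add(8, x), Add(Add(-3, Mul(2, x)), -5)) = Mul(Add(8, x), Add(-8, Mul(2, x))) = Mul(Add(-8, Mul(2, x)), Add(8, x)))
Mul(-1977, Function('t')(Function('L')(Add(2, Mul(-1, 6))))) = Mul(-1977, Add(-64, Mul(2, Pow(0, 2)), Mul(8, 0))) = Mul(-1977, Add(-64, Mul(2, 0), 0)) = Mul(-1977, Add(-64, 0, 0)) = Mul(-1977, -64) = 126528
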